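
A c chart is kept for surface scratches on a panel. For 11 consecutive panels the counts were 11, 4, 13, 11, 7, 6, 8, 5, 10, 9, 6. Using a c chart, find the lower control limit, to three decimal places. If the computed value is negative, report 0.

c̄ = (11 + 4 + 13 + 11 + 7 + 6 + 8 + 5 + 10 + 9 + 6) / 11 = 90 / 11 = 8.1818
LCL = c̄ − 3√c̄ = 8.1818 − 3 × 2.8604 = -0.3993 → 0 (cannot be negative)

0.000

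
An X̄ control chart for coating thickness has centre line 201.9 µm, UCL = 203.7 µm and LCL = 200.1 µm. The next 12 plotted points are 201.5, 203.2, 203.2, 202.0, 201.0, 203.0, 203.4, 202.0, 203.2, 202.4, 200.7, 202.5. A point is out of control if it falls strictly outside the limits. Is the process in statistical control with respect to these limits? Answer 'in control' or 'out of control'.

All 12 points lie within [200.1, 203.7].

in control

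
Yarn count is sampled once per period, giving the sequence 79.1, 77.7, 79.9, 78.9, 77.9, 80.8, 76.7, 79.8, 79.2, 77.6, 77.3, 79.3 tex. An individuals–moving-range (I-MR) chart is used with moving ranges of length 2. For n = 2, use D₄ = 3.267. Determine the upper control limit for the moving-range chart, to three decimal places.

5.999

Moving ranges: 1.4, 2.2, 1.0, 1.0, 2.9, 4.1, 3.1, 0.6, 1.6, 0.3, 2.0; M̄R̄ = 20.2000 / 11 = 1.8364
UCL_MR = D₄·M̄R̄ = 3.267 × 1.8364 = 5.9994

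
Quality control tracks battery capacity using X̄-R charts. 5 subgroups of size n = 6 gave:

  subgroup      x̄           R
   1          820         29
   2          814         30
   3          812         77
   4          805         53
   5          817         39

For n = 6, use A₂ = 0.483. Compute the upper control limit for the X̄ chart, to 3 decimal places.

X̄̄ = (820 + 814 + 812 + 805 + 817) / 5 = 4068.0000 / 5 = 813.6000
R̄ = (29 + 30 + 77 + 53 + 39) / 5 = 228.0000 / 5 = 45.6000
UCL = X̄̄ + A₂·R̄ = 813.6000 + 0.483 × 45.6000 = 835.6248

835.625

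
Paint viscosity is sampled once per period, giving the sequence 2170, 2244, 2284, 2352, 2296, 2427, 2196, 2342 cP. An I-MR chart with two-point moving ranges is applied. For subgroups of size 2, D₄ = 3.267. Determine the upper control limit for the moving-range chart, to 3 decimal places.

348.169

Moving ranges: 74, 40, 68, 56, 131, 231, 146; M̄R̄ = 746.0000 / 7 = 106.5714
UCL_MR = D₄·M̄R̄ = 3.267 × 106.5714 = 348.1689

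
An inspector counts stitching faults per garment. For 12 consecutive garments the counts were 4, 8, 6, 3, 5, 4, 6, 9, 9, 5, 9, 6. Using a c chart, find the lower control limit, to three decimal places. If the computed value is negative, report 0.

0.000

c̄ = (4 + 8 + 6 + 3 + 5 + 4 + 6 + 9 + 9 + 5 + 9 + 6) / 12 = 74 / 12 = 6.1667
LCL = c̄ − 3√c̄ = 6.1667 − 3 × 2.4833 = -1.2832 → 0 (cannot be negative)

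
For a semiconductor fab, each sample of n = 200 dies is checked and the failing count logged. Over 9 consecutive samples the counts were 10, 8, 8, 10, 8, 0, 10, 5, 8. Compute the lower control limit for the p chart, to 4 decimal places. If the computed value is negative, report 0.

p̄ = Σdᵢ / (k·n) = 67 / (9 × 200) = 0.03722
LCL = p̄ − 3·√(p̄(1−p̄)/n) = 0.03722 − 3 × 0.01339 = -0.00294 → 0 (negative, so LCL = 0)

0.0000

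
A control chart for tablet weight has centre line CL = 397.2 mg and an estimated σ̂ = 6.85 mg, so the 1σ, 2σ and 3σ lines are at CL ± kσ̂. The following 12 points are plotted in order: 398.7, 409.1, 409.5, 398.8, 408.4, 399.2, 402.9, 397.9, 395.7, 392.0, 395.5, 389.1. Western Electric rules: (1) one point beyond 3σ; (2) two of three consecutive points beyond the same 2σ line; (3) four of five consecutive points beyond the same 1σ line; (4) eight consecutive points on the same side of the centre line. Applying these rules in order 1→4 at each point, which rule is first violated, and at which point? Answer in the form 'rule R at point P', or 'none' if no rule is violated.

Zone of each point (C = within 1σ̂, B = 1σ̂–2σ̂, A = 2σ̂–3σ̂, * = beyond 3σ̂; sign = side of CL): 1:+C, 2:+B, 3:+B, 4:+C, 5:+B, 6:+C, 7:+C, 8:+C, 9:-C, 10:-C, 11:-C, 12:-B
Rule 4 (eight consecutive points on the same side of the centre line) is satisfied at point 8.

rule 4 at point 8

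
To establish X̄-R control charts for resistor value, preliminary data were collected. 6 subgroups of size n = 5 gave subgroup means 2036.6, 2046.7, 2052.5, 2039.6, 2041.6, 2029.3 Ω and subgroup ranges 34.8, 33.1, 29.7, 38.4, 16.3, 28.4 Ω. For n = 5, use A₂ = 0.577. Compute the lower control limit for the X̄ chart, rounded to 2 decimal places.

X̄̄ = (2036.6 + 2046.7 + 2052.5 + 2039.6 + 2041.6 + 2029.3) / 6 = 12246.3000 / 6 = 2041.0500
R̄ = (34.8 + 33.1 + 29.7 + 38.4 + 16.3 + 28.4) / 6 = 180.7000 / 6 = 30.1167
LCL = X̄̄ − A₂·R̄ = 2041.0500 − 0.577 × 30.1167 = 2023.6727

2023.67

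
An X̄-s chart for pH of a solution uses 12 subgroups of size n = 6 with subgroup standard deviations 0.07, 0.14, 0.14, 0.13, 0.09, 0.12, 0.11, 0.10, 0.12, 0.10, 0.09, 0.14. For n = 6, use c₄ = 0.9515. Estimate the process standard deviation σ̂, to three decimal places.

0.118

s̄ = (0.07 + 0.14 + 0.14 + 0.13 + 0.09 + 0.12 + 0.11 + 0.10 + 0.12 + 0.10 + 0.09 + 0.14) / 12 = 0.1125
σ̂ = s̄ / c₄ = 0.1125 / 0.9515 = 0.1182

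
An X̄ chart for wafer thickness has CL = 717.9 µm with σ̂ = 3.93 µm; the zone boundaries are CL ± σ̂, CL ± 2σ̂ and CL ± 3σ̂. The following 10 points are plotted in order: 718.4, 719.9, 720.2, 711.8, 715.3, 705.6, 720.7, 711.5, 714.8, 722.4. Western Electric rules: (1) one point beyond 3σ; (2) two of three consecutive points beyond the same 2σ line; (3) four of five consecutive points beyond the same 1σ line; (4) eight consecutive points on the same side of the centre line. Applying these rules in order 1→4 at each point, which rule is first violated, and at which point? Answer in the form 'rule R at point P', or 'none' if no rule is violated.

Zone of each point (C = within 1σ̂, B = 1σ̂–2σ̂, A = 2σ̂–3σ̂, * = beyond 3σ̂; sign = side of CL): 1:+C, 2:+C, 3:+C, 4:-B, 5:-C, 6:-*, 7:+C, 8:-B, 9:-C, 10:+B
Rule 1 (one point beyond the 3σ limits) is satisfied at point 6.

rule 1 at point 6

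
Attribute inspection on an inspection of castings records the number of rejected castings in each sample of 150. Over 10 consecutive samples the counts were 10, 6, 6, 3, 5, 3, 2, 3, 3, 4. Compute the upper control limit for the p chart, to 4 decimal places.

0.0718

p̄ = Σdᵢ / (k·n) = 45 / (10 × 150) = 0.03000
UCL = p̄ + 3·√(p̄(1−p̄)/n) = 0.03000 + 3 × √(0.03000×0.97000/150) = 0.03000 + 3 × 0.01393 = 0.07179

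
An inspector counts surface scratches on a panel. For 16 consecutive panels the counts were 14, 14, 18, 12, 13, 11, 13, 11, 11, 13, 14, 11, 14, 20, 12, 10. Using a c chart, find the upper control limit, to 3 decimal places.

24.082

c̄ = (14 + 14 + 18 + 12 + 13 + 11 + 13 + 11 + 11 + 13 + 14 + 11 + 14 + 20 + 12 + 10) / 16 = 211 / 16 = 13.1875
UCL = c̄ + 3√c̄ = 13.1875 + 3 × √13.1875 = 13.1875 + 3 × 3.6315 = 24.0819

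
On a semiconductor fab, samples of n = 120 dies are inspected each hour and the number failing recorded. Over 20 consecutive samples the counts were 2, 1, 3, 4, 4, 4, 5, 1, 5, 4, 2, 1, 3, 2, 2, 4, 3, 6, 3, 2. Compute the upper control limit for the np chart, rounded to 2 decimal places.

8.22

p̄ = Σdᵢ / (k·n) = 61 / (20 × 120) = 0.02542
UCL = np̄ + 3·√(np̄(1−p̄)) = 3.0500 + 3 × √(3.0500×0.97458) = 3.0500 + 3 × 1.7241 = 8.2223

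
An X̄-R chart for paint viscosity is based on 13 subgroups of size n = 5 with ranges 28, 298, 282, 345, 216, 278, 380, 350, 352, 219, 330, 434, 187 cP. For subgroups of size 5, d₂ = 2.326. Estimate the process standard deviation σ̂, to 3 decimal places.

122.330

R̄ = (28 + 298 + 282 + 345 + 216 + 278 + 380 + 350 + 352 + 219 + 330 + 434 + 187) / 13 = 284.5385
σ̂ = R̄ / d₂ = 284.5385 / 2.326 = 122.3295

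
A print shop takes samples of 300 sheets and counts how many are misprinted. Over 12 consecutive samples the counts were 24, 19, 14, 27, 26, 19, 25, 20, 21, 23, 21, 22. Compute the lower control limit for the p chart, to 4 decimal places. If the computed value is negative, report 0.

p̄ = Σdᵢ / (k·n) = 261 / (12 × 300) = 0.07250
LCL = p̄ − 3·√(p̄(1−p̄)/n) = 0.07250 − 3 × 0.01497 = 0.02759

0.0276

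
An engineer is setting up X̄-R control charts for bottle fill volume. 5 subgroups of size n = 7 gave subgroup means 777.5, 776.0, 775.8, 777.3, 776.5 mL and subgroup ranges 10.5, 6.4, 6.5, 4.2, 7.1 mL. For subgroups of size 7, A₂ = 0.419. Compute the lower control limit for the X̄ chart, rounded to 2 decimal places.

773.71

X̄̄ = (777.5 + 776.0 + 775.8 + 777.3 + 776.5) / 5 = 3883.1000 / 5 = 776.6200
R̄ = (10.5 + 6.4 + 6.5 + 4.2 + 7.1) / 5 = 34.7000 / 5 = 6.9400
LCL = X̄̄ − A₂·R̄ = 776.6200 − 0.419 × 6.9400 = 773.7121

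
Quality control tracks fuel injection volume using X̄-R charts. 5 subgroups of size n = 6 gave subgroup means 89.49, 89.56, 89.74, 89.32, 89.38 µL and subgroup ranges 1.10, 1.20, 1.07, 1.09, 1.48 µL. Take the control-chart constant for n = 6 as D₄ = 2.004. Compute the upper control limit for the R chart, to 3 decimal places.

2.381

R̄ = (1.10 + 1.20 + 1.07 + 1.09 + 1.48) / 5 = 5.9400 / 5 = 1.1880
UCL_R = D₄·R̄ = 2.004 × 1.1880 = 2.3808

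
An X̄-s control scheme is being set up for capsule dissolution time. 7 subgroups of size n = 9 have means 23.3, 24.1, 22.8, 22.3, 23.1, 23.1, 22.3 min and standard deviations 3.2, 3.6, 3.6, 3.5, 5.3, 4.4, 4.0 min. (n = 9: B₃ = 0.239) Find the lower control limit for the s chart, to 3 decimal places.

s̄ = (3.2 + 3.6 + 3.6 + 3.5 + 5.3 + 4.4 + 4.0) / 7 = 3.9429
LCL_s = B₃·s̄ = 0.239 × 3.9429 = 0.9423

0.942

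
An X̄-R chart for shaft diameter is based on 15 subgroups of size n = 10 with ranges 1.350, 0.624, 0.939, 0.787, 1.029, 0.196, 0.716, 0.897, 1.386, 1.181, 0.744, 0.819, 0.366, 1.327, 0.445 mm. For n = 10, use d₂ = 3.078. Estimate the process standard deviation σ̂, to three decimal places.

0.277

R̄ = (1.350 + 0.624 + 0.939 + 0.787 + 1.029 + 0.196 + 0.716 + 0.897 + 1.386 + 1.181 + 0.744 + 0.819 + 0.366 + 1.327 + 0.445) / 15 = 0.8537
σ̂ = R̄ / d₂ = 0.8537 / 3.078 = 0.2774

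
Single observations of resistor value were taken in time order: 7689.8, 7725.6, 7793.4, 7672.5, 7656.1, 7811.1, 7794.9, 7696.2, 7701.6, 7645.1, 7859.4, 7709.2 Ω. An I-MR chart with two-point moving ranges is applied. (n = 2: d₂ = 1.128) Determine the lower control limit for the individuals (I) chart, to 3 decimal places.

7502.979

X̄ = (7689.8 + 7725.6 + 7793.4 + 7672.5 + 7656.1 + 7811.1 + 7794.9 + 7696.2 + 7701.6 + 7645.1 + 7859.4 + 7709.2) / 12 = 7729.5750
Moving ranges: 35.8, 67.8, 120.9, 16.4, 155.0, 16.2, 98.7, 5.4, 56.5, 214.3, 150.2; M̄R̄ = 937.2000 / 11 = 85.2000
LCL = X̄ − 3·M̄R̄/d₂ = 7729.5750 − 3 × 85.2000 / 1.128 = 7502.9793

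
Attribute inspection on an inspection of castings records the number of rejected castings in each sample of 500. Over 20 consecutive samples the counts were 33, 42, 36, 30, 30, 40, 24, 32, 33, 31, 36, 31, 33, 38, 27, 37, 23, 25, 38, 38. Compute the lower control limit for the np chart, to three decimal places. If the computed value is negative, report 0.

p̄ = Σdᵢ / (k·n) = 657 / (20 × 500) = 0.06570
LCL = np̄ − 3·√(np̄(1−p̄)) = 32.8500 − 3 × 5.5400 = 16.2300

16.230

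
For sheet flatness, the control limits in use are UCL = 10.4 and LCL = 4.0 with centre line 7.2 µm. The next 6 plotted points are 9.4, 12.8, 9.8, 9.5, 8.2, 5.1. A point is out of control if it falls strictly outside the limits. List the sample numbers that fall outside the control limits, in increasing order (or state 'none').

2

Compare each point to [4.0, 10.4]: sample 2 = 12.8 > UCL.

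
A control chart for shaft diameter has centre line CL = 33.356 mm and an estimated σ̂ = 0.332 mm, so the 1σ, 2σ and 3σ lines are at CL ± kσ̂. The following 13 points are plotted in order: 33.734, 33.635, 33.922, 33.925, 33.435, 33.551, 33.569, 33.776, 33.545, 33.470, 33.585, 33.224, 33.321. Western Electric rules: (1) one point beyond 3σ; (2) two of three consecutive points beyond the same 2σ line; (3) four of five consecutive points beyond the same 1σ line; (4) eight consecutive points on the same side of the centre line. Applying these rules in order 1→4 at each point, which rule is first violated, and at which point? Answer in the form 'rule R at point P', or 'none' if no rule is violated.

rule 4 at point 8

Zone of each point (C = within 1σ̂, B = 1σ̂–2σ̂, A = 2σ̂–3σ̂, * = beyond 3σ̂; sign = side of CL): 1:+B, 2:+C, 3:+B, 4:+B, 5:+C, 6:+C, 7:+C, 8:+B, 9:+C, 10:+C, 11:+C, 12:-C, 13:-C
Rule 4 (eight consecutive points on the same side of the centre line) is satisfied at point 8.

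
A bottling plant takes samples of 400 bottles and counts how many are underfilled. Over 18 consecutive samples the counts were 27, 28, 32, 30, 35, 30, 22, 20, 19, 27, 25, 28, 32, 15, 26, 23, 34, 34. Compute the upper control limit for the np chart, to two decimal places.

42.12

p̄ = Σdᵢ / (k·n) = 487 / (18 × 400) = 0.06764
UCL = np̄ + 3·√(np̄(1−p̄)) = 27.0556 + 3 × √(27.0556×0.93236) = 27.0556 + 3 × 5.0225 = 42.1231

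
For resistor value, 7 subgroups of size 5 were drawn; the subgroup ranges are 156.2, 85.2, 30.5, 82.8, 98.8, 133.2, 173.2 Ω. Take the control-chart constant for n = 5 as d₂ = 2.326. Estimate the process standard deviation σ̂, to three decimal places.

R̄ = (156.2 + 85.2 + 30.5 + 82.8 + 98.8 + 133.2 + 173.2) / 7 = 108.5571
σ̂ = R̄ / d₂ = 108.5571 / 2.326 = 46.6712

46.671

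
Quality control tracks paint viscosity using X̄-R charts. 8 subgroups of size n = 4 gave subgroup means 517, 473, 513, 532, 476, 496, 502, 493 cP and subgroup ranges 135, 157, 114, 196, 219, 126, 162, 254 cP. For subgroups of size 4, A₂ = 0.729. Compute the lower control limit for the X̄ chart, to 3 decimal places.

X̄̄ = (517 + 473 + 513 + 532 + 476 + 496 + 502 + 493) / 8 = 4002.0000 / 8 = 500.2500
R̄ = (135 + 157 + 114 + 196 + 219 + 126 + 162 + 254) / 8 = 1363.0000 / 8 = 170.3750
LCL = X̄̄ − A₂·R̄ = 500.2500 − 0.729 × 170.3750 = 376.0466

376.047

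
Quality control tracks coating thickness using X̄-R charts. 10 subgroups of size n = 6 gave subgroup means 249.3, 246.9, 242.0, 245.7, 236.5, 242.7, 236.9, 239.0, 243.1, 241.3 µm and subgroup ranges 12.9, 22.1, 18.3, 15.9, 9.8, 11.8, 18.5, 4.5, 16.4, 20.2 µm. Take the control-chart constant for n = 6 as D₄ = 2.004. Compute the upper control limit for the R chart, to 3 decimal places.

30.140

R̄ = (12.9 + 22.1 + 18.3 + 15.9 + 9.8 + 11.8 + 18.5 + 4.5 + 16.4 + 20.2) / 10 = 150.4000 / 10 = 15.0400
UCL_R = D₄·R̄ = 2.004 × 15.0400 = 30.1402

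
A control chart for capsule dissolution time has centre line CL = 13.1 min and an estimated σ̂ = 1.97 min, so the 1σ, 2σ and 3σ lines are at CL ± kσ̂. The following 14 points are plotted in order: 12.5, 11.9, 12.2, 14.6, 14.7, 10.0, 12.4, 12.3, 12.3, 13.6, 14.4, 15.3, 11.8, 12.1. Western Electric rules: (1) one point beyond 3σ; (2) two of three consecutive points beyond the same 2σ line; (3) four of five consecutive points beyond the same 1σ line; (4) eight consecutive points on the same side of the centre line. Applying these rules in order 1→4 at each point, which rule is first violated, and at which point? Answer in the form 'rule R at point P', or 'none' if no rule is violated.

none

Zone of each point (C = within 1σ̂, B = 1σ̂–2σ̂, A = 2σ̂–3σ̂, * = beyond 3σ̂; sign = side of CL): 1:-C, 2:-C, 3:-C, 4:+C, 5:+C, 6:-B, 7:-C, 8:-C, 9:-C, 10:+C, 11:+C, 12:+B, 13:-C, 14:-C
No rule fires across all 14 points.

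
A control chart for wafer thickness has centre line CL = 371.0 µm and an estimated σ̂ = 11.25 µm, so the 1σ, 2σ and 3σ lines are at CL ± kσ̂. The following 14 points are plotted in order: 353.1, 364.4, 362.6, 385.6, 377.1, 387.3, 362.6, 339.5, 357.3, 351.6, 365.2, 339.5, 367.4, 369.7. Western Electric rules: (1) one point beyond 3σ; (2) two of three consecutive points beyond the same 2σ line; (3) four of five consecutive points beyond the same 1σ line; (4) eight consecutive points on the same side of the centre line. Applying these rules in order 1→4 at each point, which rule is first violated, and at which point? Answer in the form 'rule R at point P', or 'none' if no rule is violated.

Zone of each point (C = within 1σ̂, B = 1σ̂–2σ̂, A = 2σ̂–3σ̂, * = beyond 3σ̂; sign = side of CL): 1:-B, 2:-C, 3:-C, 4:+B, 5:+C, 6:+B, 7:-C, 8:-A, 9:-B, 10:-B, 11:-C, 12:-A, 13:-C, 14:-C
Rule 3 (four of five consecutive points beyond the same 1σ limit) is satisfied at point 12.

rule 3 at point 12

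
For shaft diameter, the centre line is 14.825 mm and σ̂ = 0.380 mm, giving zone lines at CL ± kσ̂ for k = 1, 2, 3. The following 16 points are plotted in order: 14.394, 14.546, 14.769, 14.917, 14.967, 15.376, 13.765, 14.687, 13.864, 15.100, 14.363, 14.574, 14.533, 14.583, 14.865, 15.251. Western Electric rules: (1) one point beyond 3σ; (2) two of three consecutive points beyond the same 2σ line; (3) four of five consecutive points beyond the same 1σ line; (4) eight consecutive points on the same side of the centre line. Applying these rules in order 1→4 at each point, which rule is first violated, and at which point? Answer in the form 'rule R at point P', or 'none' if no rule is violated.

Zone of each point (C = within 1σ̂, B = 1σ̂–2σ̂, A = 2σ̂–3σ̂, * = beyond 3σ̂; sign = side of CL): 1:-B, 2:-C, 3:-C, 4:+C, 5:+C, 6:+B, 7:-A, 8:-C, 9:-A, 10:+C, 11:-B, 12:-C, 13:-C, 14:-C, 15:+C, 16:+B
Rule 2 (two of three consecutive points beyond the same 2σ limit) is satisfied at point 9.

rule 2 at point 9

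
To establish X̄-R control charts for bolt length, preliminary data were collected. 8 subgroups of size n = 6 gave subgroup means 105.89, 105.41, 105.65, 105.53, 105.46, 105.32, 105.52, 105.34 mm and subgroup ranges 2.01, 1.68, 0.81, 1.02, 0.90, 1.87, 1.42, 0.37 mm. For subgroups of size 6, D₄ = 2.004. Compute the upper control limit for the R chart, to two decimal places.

2.53

R̄ = (2.01 + 1.68 + 0.81 + 1.02 + 0.90 + 1.87 + 1.42 + 0.37) / 8 = 10.0800 / 8 = 1.2600
UCL_R = D₄·R̄ = 2.004 × 1.2600 = 2.5250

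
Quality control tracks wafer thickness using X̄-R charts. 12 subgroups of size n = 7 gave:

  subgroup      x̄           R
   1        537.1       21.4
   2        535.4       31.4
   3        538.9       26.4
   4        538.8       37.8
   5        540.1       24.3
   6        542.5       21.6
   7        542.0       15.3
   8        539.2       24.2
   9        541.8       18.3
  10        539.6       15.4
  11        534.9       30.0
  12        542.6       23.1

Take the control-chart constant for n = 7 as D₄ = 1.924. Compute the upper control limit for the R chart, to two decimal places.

46.37

R̄ = (21.4 + 31.4 + 26.4 + 37.8 + 24.3 + 21.6 + 15.3 + 24.2 + 18.3 + 15.4 + 30.0 + 23.1) / 12 = 289.2000 / 12 = 24.1000
UCL_R = D₄·R̄ = 1.924 × 24.1000 = 46.3684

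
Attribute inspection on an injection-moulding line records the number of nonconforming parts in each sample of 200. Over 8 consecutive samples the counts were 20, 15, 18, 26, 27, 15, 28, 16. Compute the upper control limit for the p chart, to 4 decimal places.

0.1676

p̄ = Σdᵢ / (k·n) = 165 / (8 × 200) = 0.10312
UCL = p̄ + 3·√(p̄(1−p̄)/n) = 0.10312 + 3 × √(0.10312×0.89687/200) = 0.10312 + 3 × 0.02150 = 0.16764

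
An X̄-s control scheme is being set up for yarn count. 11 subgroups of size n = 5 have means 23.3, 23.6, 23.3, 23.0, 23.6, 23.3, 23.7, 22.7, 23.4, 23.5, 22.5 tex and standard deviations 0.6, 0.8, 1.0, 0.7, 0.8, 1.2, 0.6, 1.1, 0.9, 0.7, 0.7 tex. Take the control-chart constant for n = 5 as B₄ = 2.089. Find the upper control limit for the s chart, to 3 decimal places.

s̄ = (0.6 + 0.8 + 1.0 + 0.7 + 0.8 + 1.2 + 0.6 + 1.1 + 0.9 + 0.7 + 0.7) / 11 = 0.8273
UCL_s = B₄·s̄ = 2.089 × 0.8273 = 1.7282

1.728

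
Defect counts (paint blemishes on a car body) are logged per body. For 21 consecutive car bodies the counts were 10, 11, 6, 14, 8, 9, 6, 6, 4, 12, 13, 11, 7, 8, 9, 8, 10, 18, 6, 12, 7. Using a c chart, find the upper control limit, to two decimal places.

c̄ = (10 + 11 + 6 + 14 + 8 + 9 + 6 + 6 + 4 + 12 + 13 + 11 + 7 + 8 + 9 + 8 + 10 + 18 + 6 + 12 + 7) / 21 = 195 / 21 = 9.2857
UCL = c̄ + 3√c̄ = 9.2857 + 3 × √9.2857 = 9.2857 + 3 × 3.0472 = 18.4275

18.43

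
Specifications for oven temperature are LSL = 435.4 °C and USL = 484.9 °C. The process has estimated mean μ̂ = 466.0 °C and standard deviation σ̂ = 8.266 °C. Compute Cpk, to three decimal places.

0.762

Cpu = (USL − μ̂) / (3σ̂) = (484.9 − 466.0) / (3 × 8.266) = 0.7622; Cpl = (μ̂ − LSL) / (3σ̂) = (466.0 − 435.4) / (3 × 8.266) = 1.2340; Cpk = min(Cpu, Cpl) = 0.7622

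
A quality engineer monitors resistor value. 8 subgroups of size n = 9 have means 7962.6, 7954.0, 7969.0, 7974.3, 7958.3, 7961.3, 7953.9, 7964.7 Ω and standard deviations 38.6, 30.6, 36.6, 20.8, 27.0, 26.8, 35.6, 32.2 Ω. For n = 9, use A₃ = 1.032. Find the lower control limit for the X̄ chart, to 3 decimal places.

X̄̄ = (7962.6 + 7954.0 + 7969.0 + 7974.3 + 7958.3 + 7961.3 + 7953.9 + 7964.7) / 8 = 7962.2625
s̄ = (38.6 + 30.6 + 36.6 + 20.8 + 27.0 + 26.8 + 35.6 + 32.2) / 8 = 31.0250
LCL = X̄̄ − A₃·s̄ = 7962.2625 − 1.032 × 31.0250 = 7930.2447

7930.245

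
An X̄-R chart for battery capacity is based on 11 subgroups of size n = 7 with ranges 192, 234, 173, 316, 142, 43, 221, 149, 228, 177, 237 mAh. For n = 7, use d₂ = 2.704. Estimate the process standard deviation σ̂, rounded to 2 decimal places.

71.01

R̄ = (192 + 234 + 173 + 316 + 142 + 43 + 221 + 149 + 228 + 177 + 237) / 11 = 192.0000
σ̂ = R̄ / d₂ = 192.0000 / 2.704 = 71.0059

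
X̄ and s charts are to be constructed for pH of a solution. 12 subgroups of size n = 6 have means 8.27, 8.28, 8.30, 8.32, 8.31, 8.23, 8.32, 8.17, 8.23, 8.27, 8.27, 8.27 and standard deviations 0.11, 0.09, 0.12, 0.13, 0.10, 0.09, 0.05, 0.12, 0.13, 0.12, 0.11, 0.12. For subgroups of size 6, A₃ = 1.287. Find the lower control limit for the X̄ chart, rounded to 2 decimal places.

X̄̄ = (8.27 + 8.28 + 8.30 + 8.32 + 8.31 + 8.23 + 8.32 + 8.17 + 8.23 + 8.27 + 8.27 + 8.27) / 12 = 8.2700
s̄ = (0.11 + 0.09 + 0.12 + 0.13 + 0.10 + 0.09 + 0.05 + 0.12 + 0.13 + 0.12 + 0.11 + 0.12) / 12 = 0.1075
LCL = X̄̄ − A₃·s̄ = 8.2700 − 1.287 × 0.1075 = 8.1316

8.13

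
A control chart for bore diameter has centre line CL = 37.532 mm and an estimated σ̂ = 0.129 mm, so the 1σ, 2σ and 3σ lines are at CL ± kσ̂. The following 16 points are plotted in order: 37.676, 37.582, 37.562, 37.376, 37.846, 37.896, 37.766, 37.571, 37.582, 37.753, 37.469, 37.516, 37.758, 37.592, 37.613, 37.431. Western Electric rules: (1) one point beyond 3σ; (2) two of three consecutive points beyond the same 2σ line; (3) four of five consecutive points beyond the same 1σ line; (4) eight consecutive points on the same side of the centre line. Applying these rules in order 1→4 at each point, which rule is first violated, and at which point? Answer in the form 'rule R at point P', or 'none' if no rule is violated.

Zone of each point (C = within 1σ̂, B = 1σ̂–2σ̂, A = 2σ̂–3σ̂, * = beyond 3σ̂; sign = side of CL): 1:+B, 2:+C, 3:+C, 4:-B, 5:+A, 6:+A, 7:+B, 8:+C, 9:+C, 10:+B, 11:-C, 12:-C, 13:+B, 14:+C, 15:+C, 16:-C
Rule 2 (two of three consecutive points beyond the same 2σ limit) is satisfied at point 6.

rule 2 at point 6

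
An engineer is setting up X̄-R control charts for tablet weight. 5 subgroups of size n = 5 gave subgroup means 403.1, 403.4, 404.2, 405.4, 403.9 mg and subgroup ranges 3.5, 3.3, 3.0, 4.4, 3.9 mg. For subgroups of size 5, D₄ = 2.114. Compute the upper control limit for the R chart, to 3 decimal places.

R̄ = (3.5 + 3.3 + 3.0 + 4.4 + 3.9) / 5 = 18.1000 / 5 = 3.6200
UCL_R = D₄·R̄ = 2.114 × 3.6200 = 7.6527

7.653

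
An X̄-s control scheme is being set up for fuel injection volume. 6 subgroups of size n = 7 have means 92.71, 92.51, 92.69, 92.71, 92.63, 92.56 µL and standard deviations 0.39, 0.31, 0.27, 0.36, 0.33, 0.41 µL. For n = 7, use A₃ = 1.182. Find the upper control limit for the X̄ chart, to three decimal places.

X̄̄ = (92.71 + 92.51 + 92.69 + 92.71 + 92.63 + 92.56) / 6 = 92.6350
s̄ = (0.39 + 0.31 + 0.27 + 0.36 + 0.33 + 0.41) / 6 = 0.3450
UCL = X̄̄ + A₃·s̄ = 92.6350 + 1.182 × 0.3450 = 93.0428

93.043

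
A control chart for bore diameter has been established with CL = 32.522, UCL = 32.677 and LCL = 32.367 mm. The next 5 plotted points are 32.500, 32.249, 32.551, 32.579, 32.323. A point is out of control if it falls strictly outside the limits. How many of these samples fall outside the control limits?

2

Compare each point to [32.367, 32.677]: sample 2 = 32.249 < LCL; sample 5 = 32.323 < LCL.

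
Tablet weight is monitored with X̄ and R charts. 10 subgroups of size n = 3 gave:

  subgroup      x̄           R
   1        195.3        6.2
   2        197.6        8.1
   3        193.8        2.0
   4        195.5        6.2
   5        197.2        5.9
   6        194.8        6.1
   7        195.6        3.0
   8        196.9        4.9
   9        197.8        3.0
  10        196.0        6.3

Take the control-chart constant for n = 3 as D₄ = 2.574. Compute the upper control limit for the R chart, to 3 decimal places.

R̄ = (6.2 + 8.1 + 2.0 + 6.2 + 5.9 + 6.1 + 3.0 + 4.9 + 3.0 + 6.3) / 10 = 51.7000 / 10 = 5.1700
UCL_R = D₄·R̄ = 2.574 × 5.1700 = 13.3076

13.308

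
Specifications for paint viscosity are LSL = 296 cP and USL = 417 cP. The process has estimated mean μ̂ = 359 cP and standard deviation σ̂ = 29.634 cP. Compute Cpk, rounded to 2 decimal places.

Cpu = (USL − μ̂) / (3σ̂) = (417 − 359) / (3 × 29.634) = 0.6524; Cpl = (μ̂ − LSL) / (3σ̂) = (359 − 296) / (3 × 29.634) = 0.7086; Cpk = min(Cpu, Cpl) = 0.6524

0.65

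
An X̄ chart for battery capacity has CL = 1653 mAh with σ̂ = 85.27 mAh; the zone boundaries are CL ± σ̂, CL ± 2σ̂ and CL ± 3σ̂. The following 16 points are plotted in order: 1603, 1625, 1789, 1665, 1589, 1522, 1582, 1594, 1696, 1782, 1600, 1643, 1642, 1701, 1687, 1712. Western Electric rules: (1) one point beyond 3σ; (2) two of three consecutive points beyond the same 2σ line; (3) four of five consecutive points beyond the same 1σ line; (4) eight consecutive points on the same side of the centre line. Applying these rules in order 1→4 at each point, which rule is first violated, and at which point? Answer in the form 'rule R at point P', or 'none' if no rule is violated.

Zone of each point (C = within 1σ̂, B = 1σ̂–2σ̂, A = 2σ̂–3σ̂, * = beyond 3σ̂; sign = side of CL): 1:-C, 2:-C, 3:+B, 4:+C, 5:-C, 6:-B, 7:-C, 8:-C, 9:+C, 10:+B, 11:-C, 12:-C, 13:-C, 14:+C, 15:+C, 16:+C
No rule fires across all 16 points.

none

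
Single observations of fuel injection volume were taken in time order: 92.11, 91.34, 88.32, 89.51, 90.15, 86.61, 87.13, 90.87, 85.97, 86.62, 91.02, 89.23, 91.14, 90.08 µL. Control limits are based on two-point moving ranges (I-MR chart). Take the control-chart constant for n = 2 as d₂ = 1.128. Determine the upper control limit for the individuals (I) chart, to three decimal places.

X̄ = (92.11 + 91.34 + 88.32 + 89.51 + 90.15 + 86.61 + 87.13 + 90.87 + 85.97 + 86.62 + 91.02 + 89.23 + 91.14 + 90.08) / 14 = 89.2929
Moving ranges: 0.77, 3.02, 1.19, 0.64, 3.54, 0.52, 3.74, 4.90, 0.65, 4.40, 1.79, 1.91, 1.06; M̄R̄ = 28.1300 / 13 = 2.1638
UCL = X̄ + 3·M̄R̄/d₂ = 89.2929 + 3 × 2.1638 / 1.128 = 95.0478

95.048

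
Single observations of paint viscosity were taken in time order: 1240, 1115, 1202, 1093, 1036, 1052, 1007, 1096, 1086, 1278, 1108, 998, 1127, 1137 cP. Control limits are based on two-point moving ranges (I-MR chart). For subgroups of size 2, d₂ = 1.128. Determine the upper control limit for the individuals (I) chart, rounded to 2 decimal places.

X̄ = (1240 + 1115 + 1202 + 1093 + 1036 + 1052 + 1007 + 1096 + 1086 + 1278 + 1108 + 998 + 1127 + 1137) / 14 = 1112.5000
Moving ranges: 125, 87, 109, 57, 16, 45, 89, 10, 192, 170, 110, 129, 10; M̄R̄ = 1149.0000 / 13 = 88.3846
UCL = X̄ + 3·M̄R̄/d₂ = 1112.5000 + 3 × 88.3846 / 1.128 = 1347.5655

1347.57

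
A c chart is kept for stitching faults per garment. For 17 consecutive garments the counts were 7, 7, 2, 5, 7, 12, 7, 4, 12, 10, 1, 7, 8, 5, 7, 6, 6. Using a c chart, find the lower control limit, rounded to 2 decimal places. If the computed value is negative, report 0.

0.00

c̄ = (7 + 7 + 2 + 5 + 7 + 12 + 7 + 4 + 12 + 10 + 1 + 7 + 8 + 5 + 7 + 6 + 6) / 17 = 113 / 17 = 6.6471
LCL = c̄ − 3√c̄ = 6.6471 − 3 × 2.5782 = -1.0875 → 0 (cannot be negative)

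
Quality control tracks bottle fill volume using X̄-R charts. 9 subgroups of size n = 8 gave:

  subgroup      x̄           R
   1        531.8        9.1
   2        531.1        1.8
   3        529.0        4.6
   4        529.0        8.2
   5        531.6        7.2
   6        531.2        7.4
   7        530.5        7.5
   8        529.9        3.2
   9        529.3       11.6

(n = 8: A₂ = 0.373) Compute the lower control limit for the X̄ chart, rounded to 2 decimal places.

527.87

X̄̄ = (531.8 + 531.1 + 529.0 + 529.0 + 531.6 + 531.2 + 530.5 + 529.9 + 529.3) / 9 = 4773.4000 / 9 = 530.3778
R̄ = (9.1 + 1.8 + 4.6 + 8.2 + 7.2 + 7.4 + 7.5 + 3.2 + 11.6) / 9 = 60.6000 / 9 = 6.7333
LCL = X̄̄ − A₂·R̄ = 530.3778 − 0.373 × 6.7333 = 527.8662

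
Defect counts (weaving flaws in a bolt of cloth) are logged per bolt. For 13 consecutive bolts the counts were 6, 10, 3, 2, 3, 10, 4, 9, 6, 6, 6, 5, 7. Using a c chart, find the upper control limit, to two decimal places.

c̄ = (6 + 10 + 3 + 2 + 3 + 10 + 4 + 9 + 6 + 6 + 6 + 5 + 7) / 13 = 77 / 13 = 5.9231
UCL = c̄ + 3√c̄ = 5.9231 + 3 × √5.9231 = 5.9231 + 3 × 2.4337 = 13.2243

13.22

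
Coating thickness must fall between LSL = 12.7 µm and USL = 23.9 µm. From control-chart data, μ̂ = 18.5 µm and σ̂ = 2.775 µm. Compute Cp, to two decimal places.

0.67

Cp = (USL − LSL) / (6σ̂) = (23.9 − 12.7) / (6 × 2.775) = 11.2000 / 16.6500 = 0.6727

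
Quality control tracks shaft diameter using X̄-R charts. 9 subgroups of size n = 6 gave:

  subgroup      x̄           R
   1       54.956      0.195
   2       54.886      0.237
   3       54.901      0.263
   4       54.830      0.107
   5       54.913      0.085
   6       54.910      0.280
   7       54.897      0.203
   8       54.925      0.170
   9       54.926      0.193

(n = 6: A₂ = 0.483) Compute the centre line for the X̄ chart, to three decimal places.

54.905

X̄̄ = (54.956 + 54.886 + 54.901 + 54.830 + 54.913 + 54.910 + 54.897 + 54.925 + 54.926) / 9 = 494.1440 / 9 = 54.9049
CL = X̄̄ = 54.9049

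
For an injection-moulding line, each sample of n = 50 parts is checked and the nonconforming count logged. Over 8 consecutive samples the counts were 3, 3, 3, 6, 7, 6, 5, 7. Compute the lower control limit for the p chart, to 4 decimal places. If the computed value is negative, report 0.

p̄ = Σdᵢ / (k·n) = 40 / (8 × 50) = 0.10000
LCL = p̄ − 3·√(p̄(1−p̄)/n) = 0.10000 − 3 × 0.04243 = -0.02728 → 0 (negative, so LCL = 0)

0.0000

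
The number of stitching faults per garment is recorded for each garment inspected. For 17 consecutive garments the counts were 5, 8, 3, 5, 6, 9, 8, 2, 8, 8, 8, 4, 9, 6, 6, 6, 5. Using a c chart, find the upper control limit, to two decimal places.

13.73

c̄ = (5 + 8 + 3 + 5 + 6 + 9 + 8 + 2 + 8 + 8 + 8 + 4 + 9 + 6 + 6 + 6 + 5) / 17 = 106 / 17 = 6.2353
UCL = c̄ + 3√c̄ = 6.2353 + 3 × √6.2353 = 6.2353 + 3 × 2.4971 = 13.7265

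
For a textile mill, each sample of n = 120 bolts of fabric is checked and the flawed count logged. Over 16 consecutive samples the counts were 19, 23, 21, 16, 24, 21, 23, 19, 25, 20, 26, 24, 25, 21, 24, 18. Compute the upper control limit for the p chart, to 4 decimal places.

p̄ = Σdᵢ / (k·n) = 349 / (16 × 120) = 0.18177
UCL = p̄ + 3·√(p̄(1−p̄)/n) = 0.18177 + 3 × √(0.18177×0.81823/120) = 0.18177 + 3 × 0.03521 = 0.28739

0.2874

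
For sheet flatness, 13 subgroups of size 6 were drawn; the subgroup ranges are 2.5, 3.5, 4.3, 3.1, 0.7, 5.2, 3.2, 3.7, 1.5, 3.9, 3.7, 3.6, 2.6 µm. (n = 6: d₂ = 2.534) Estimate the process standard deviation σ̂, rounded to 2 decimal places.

1.26

R̄ = (2.5 + 3.5 + 4.3 + 3.1 + 0.7 + 5.2 + 3.2 + 3.7 + 1.5 + 3.9 + 3.7 + 3.6 + 2.6) / 13 = 3.1923
σ̂ = R̄ / d₂ = 3.1923 / 2.534 = 1.2598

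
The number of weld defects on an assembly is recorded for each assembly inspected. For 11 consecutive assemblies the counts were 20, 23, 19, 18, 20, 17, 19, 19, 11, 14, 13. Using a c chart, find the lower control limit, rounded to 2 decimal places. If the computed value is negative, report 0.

c̄ = (20 + 23 + 19 + 18 + 20 + 17 + 19 + 19 + 11 + 14 + 13) / 11 = 193 / 11 = 17.5455
LCL = c̄ − 3√c̄ = 17.5455 − 3 × 4.1887 = 4.9793

4.98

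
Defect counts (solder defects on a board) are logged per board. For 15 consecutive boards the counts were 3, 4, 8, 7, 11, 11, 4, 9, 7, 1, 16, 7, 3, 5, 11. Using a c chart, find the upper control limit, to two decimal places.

15.15

c̄ = (3 + 4 + 8 + 7 + 11 + 11 + 4 + 9 + 7 + 1 + 16 + 7 + 3 + 5 + 11) / 15 = 107 / 15 = 7.1333
UCL = c̄ + 3√c̄ = 7.1333 + 3 × √7.1333 = 7.1333 + 3 × 2.6708 = 15.1458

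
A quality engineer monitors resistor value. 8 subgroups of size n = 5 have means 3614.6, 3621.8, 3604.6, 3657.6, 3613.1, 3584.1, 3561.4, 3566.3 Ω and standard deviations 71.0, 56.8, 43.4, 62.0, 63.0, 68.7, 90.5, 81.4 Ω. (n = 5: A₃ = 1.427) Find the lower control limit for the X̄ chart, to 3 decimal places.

3507.186

X̄̄ = (3614.6 + 3621.8 + 3604.6 + 3657.6 + 3613.1 + 3584.1 + 3561.4 + 3566.3) / 8 = 3602.9375
s̄ = (71.0 + 56.8 + 43.4 + 62.0 + 63.0 + 68.7 + 90.5 + 81.4) / 8 = 67.1000
LCL = X̄̄ − A₃·s̄ = 3602.9375 − 1.427 × 67.1000 = 3507.1858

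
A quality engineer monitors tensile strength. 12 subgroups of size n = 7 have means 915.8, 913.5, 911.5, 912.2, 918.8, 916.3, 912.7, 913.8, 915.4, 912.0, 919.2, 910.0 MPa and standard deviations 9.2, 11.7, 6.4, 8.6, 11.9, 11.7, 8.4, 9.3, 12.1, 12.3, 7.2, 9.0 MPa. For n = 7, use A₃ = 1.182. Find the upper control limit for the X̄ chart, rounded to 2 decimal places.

X̄̄ = (915.8 + 913.5 + 911.5 + 912.2 + 918.8 + 916.3 + 912.7 + 913.8 + 915.4 + 912.0 + 919.2 + 910.0) / 12 = 914.2667
s̄ = (9.2 + 11.7 + 6.4 + 8.6 + 11.9 + 11.7 + 8.4 + 9.3 + 12.1 + 12.3 + 7.2 + 9.0) / 12 = 9.8167
UCL = X̄̄ + A₃·s̄ = 914.2667 + 1.182 × 9.8167 = 925.8700

925.87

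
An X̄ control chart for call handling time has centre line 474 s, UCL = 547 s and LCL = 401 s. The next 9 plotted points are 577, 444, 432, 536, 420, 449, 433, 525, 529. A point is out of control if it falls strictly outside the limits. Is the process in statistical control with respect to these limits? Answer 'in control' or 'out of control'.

Compare each point to [401, 547]: sample 1 = 577 > UCL.

out of control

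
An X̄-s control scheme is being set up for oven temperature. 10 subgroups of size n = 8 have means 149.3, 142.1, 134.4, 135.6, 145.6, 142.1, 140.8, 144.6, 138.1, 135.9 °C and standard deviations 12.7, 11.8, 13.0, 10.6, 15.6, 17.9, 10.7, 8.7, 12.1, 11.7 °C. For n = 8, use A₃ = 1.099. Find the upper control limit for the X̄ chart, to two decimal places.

X̄̄ = (149.3 + 142.1 + 134.4 + 135.6 + 145.6 + 142.1 + 140.8 + 144.6 + 138.1 + 135.9) / 10 = 140.8500
s̄ = (12.7 + 11.8 + 13.0 + 10.6 + 15.6 + 17.9 + 10.7 + 8.7 + 12.1 + 11.7) / 10 = 12.4800
UCL = X̄̄ + A₃·s̄ = 140.8500 + 1.099 × 12.4800 = 154.5655

154.57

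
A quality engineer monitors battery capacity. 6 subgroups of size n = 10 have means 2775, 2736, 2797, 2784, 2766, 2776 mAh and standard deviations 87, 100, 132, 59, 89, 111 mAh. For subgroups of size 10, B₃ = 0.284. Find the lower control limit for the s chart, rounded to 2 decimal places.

s̄ = (87 + 100 + 132 + 59 + 89 + 111) / 6 = 96.3333
LCL_s = B₃·s̄ = 0.284 × 96.3333 = 27.3587

27.36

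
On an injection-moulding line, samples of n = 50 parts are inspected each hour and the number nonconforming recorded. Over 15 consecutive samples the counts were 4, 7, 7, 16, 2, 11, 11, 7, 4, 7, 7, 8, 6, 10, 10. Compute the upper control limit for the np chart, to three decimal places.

p̄ = Σdᵢ / (k·n) = 117 / (15 × 50) = 0.15600
UCL = np̄ + 3·√(np̄(1−p̄)) = 7.8000 + 3 × √(7.8000×0.84400) = 7.8000 + 3 × 2.5658 = 15.4973

15.497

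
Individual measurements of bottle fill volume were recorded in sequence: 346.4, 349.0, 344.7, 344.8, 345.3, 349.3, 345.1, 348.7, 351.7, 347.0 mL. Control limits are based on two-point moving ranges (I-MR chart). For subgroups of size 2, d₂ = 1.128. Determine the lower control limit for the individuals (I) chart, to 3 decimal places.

X̄ = (346.4 + 349.0 + 344.7 + 344.8 + 345.3 + 349.3 + 345.1 + 348.7 + 351.7 + 347.0) / 10 = 347.2000
Moving ranges: 2.6, 4.3, 0.1, 0.5, 4.0, 4.2, 3.6, 3.0, 4.7; M̄R̄ = 27.0000 / 9 = 3.0000
LCL = X̄ − 3·M̄R̄/d₂ = 347.2000 − 3 × 3.0000 / 1.128 = 339.2213

339.221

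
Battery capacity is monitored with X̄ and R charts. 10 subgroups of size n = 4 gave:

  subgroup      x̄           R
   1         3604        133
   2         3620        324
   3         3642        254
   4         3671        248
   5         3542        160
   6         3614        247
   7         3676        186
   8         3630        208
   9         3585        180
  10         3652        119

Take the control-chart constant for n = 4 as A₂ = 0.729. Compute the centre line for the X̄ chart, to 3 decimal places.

X̄̄ = (3604 + 3620 + 3642 + 3671 + 3542 + 3614 + 3676 + 3630 + 3585 + 3652) / 10 = 36236.0000 / 10 = 3623.6000
CL = X̄̄ = 3623.6000

3623.600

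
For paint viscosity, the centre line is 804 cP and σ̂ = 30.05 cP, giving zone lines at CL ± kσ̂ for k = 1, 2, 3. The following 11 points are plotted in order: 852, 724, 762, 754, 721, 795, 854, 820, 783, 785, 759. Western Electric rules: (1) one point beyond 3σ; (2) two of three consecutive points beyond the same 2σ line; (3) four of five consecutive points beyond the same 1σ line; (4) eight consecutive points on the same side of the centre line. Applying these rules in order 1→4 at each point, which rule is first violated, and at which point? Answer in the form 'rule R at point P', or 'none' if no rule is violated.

Zone of each point (C = within 1σ̂, B = 1σ̂–2σ̂, A = 2σ̂–3σ̂, * = beyond 3σ̂; sign = side of CL): 1:+B, 2:-A, 3:-B, 4:-B, 5:-A, 6:-C, 7:+B, 8:+C, 9:-C, 10:-C, 11:-B
Rule 3 (four of five consecutive points beyond the same 1σ limit) is satisfied at point 5.

rule 3 at point 5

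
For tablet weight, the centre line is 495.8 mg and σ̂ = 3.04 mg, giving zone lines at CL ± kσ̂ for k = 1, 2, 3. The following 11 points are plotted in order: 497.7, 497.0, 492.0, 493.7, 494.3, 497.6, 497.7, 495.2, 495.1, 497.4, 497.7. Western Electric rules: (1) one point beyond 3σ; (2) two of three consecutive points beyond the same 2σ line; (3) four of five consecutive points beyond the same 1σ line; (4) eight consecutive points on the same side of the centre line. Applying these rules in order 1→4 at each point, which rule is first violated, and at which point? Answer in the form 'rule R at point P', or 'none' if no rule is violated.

none

Zone of each point (C = within 1σ̂, B = 1σ̂–2σ̂, A = 2σ̂–3σ̂, * = beyond 3σ̂; sign = side of CL): 1:+C, 2:+C, 3:-B, 4:-C, 5:-C, 6:+C, 7:+C, 8:-C, 9:-C, 10:+C, 11:+C
No rule fires across all 11 points.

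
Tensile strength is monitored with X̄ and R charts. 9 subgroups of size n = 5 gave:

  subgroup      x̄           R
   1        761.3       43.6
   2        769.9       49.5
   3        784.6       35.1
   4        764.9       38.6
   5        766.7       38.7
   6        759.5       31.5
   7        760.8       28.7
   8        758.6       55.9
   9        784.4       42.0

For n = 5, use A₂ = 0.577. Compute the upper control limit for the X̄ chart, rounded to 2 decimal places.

791.17

X̄̄ = (761.3 + 769.9 + 784.6 + 764.9 + 766.7 + 759.5 + 760.8 + 758.6 + 784.4) / 9 = 6910.7000 / 9 = 767.8556
R̄ = (43.6 + 49.5 + 35.1 + 38.6 + 38.7 + 31.5 + 28.7 + 55.9 + 42.0) / 9 = 363.6000 / 9 = 40.4000
UCL = X̄̄ + A₂·R̄ = 767.8556 + 0.577 × 40.4000 = 791.1664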